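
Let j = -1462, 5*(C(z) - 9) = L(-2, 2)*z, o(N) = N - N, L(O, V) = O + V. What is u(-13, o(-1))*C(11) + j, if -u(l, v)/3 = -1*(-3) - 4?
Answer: -1435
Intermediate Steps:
o(N) = 0
C(z) = 9 (C(z) = 9 + ((-2 + 2)*z)/5 = 9 + (0*z)/5 = 9 + (⅕)*0 = 9 + 0 = 9)
u(l, v) = 3 (u(l, v) = -3*(-1*(-3) - 4) = -3*(3 - 4) = -3*(-1) = 3)
u(-13, o(-1))*C(11) + j = 3*9 - 1462 = 27 - 1462 = -1435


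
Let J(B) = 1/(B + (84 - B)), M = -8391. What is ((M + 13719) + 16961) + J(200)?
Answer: 1872277/84 ≈ 22289.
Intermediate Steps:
J(B) = 1/84
((M + 13719) + 16961) + J(200) = ((-8391 + 13719) + 16961) + 1/84 = (5328 + 16961) + 1/84 = 22289 + 1/84 = 1872277/84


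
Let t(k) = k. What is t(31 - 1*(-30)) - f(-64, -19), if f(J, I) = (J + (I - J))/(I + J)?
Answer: 5044/83 ≈ 60.771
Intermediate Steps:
f(J, I) = I/(I + J)
t(31 - 1*(-30)) - f(-64, -19) = (31 - 1*(-30)) - (-19)/(-19 - 64) = (31 + 30) - (-19)/(-83) = 61 - (-19)*(-1)/83 = 61 - 1*19/83 = 61 - 19/83 = 5044/83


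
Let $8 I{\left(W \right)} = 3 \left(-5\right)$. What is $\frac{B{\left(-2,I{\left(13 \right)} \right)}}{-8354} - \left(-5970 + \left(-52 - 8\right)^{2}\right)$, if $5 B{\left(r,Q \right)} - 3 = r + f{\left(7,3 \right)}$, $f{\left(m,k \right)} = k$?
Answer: $\frac{49497448}{20885} \approx 2370.0$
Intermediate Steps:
$I{\left(W \right)} = - \frac{15}{8}$ ($I{\left(W \right)} = \frac{3 \left(-5\right)}{8} = \frac{1}{8} \left(-15\right) = - \frac{15}{8}$)
$B{\left(r,Q \right)} = \frac{6}{5} + \frac{r}{5}$ ($B{\left(r,Q \right)} = \frac{3}{5} + \frac{r + 3}{5} = \frac{3}{5} + \frac{3 + r}{5} = \frac{3}{5} + \left(\frac{3}{5} + \frac{r}{5}\right) = \frac{6}{5} + \frac{r}{5}$)
$\frac{B{\left(-2,I{\left(13 \right)} \right)}}{-8354} - \left(-5970 + \left(-52 - 8\right)^{2}\right) = \frac{\frac{6}{5} + \frac{1}{5} \left(-2\right)}{-8354} - \left(-5970 + \left(-52 - 8\right)^{2}\right) = \left(\frac{6}{5} - \frac{2}{5}\right) \left(- \frac{1}{8354}\right) - \left(-5970 + \left(-60\right)^{2}\right) = \frac{4}{5} \left(- \frac{1}{8354}\right) - \left(-5970 + 3600\right) = - \frac{2}{20885} - -2370 = - \frac{2}{20885} + 2370 = \frac{49497448}{20885}$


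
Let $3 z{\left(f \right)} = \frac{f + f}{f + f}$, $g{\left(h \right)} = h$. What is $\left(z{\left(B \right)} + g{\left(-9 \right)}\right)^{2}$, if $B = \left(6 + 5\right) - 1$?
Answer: $\frac{676}{9} \approx 75.111$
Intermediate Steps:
$B = 10$ ($B = 11 - 1 = 10$)
$z{\left(f \right)} = \frac{1}{3}$ ($z{\left(f \right)} = \frac{\left(f + f\right) \frac{1}{f + f}}{3} = \frac{2 f \frac{1}{2 f}}{3} = \frac{1}{3} \cdot 1 = \frac{1}{3}$)
$\left(z{\left(B \right)} + g{\left(-9 \right)}\right)^{2} = \left(\frac{1}{3} - 9\right)^{2} = \left(- \frac{26}{3}\right)^{2} = \frac{676}{9}$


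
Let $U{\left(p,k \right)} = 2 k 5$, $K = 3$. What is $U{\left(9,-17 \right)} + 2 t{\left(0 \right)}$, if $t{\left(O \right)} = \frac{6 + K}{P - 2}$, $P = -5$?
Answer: $- \frac{1208}{7} \approx -172.57$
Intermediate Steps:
$t{\left(O \right)} = - \frac{9}{7}$ ($t{\left(O \right)} = \frac{6 + 3}{-5 - 2} = \frac{9}{-7} = 9 \left(- \frac{1}{7}\right) = - \frac{9}{7}$)
$U{\left(p,k \right)} = 10 k$
$U{\left(9,-17 \right)} + 2 t{\left(0 \right)} = 10 \left(-17\right) + 2 \left(- \frac{9}{7}\right) = -170 - \frac{18}{7} = - \frac{1208}{7}$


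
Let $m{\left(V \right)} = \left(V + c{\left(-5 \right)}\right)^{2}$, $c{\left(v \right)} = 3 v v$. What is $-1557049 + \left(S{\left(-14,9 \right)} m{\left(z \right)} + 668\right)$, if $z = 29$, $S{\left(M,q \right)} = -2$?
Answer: $-1578013$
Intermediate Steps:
$c{\left(v \right)} = 3 v^{2}$
$m{\left(V \right)} = \left(75 + V\right)^{2}$ ($m{\left(V \right)} = \left(V + 3 \left(-5\right)^{2}\right)^{2} = \left(V + 3 \cdot 25\right)^{2} = \left(V + 75\right)^{2} = \left(75 + V\right)^{2}$)
$-1557049 + \left(S{\left(-14,9 \right)} m{\left(z \right)} + 668\right) = -1557049 + \left(- 2 \left(75 + 29\right)^{2} + 668\right) = -1557049 + \left(- 2 \cdot 104^{2} + 668\right) = -1557049 + \left(\left(-2\right) 10816 + 668\right) = -1557049 + \left(-21632 + 668\right) = -1557049 - 20964 = -1578013$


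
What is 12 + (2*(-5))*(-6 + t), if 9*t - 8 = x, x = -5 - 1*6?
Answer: 226/3 ≈ 75.333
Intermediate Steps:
x = -11 (x = -5 - 6 = -11)
t = -1/3 (t = 8/9 + (1/9)*(-11) = 8/9 - 11/9 = -1/3 ≈ -0.33333)
12 + (2*(-5))*(-6 + t) = 12 + (2*(-5))*(-6 - 1/3) = 12 - 10*(-19/3) = 12 + 190/3 = 226/3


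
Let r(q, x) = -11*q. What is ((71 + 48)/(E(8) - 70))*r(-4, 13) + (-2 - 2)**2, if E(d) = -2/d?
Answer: -16448/281 ≈ -58.534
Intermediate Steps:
((71 + 48)/(E(8) - 70))*r(-4, 13) + (-2 - 2)**2 = ((71 + 48)/(-2/8 - 70))*(-11*(-4)) + (-2 - 2)**2 = (119/(-2*1/8 - 70))*44 + (-4)**2 = (119/(-1/4 - 70))*44 + 16 = (119/(-281/4))*44 + 16 = (119*(-4/281))*44 + 16 = -476/281*44 + 16 = -20944/281 + 16 = -16448/281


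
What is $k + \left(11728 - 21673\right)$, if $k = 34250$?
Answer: $24305$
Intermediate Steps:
$k + \left(11728 - 21673\right) = 34250 + \left(11728 - 21673\right) = 34250 - 9945 = 24305$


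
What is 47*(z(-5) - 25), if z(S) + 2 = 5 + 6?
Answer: -752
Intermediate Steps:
z(S) = 9 (z(S) = -2 + (5 + 6) = -2 + 11 = 9)
47*(z(-5) - 25) = 47*(9 - 25) = 47*(-16) = -752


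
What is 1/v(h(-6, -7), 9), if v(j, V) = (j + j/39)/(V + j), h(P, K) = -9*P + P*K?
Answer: 273/256 ≈ 1.0664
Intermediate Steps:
h(P, K) = -9*P + K*P
v(j, V) = 40*j/(39*(V + j)) (v(j, V) = (j + j*(1/39))/(V + j) = (j + j/39)/(V + j) = (40*j/39)/(V + j) = 40*j/(39*(V + j)))
1/v(h(-6, -7), 9) = 1/(40*(-6*(-9 - 7))/(39*(9 - 6*(-9 - 7)))) = 1/(40*(-6*(-16))/(39*(9 - 6*(-16)))) = 1/((40/39)*96/(9 + 96)) = 1/((40/39)*96/105) = 1/((40/39)*96*(1/105)) = 1/(256/273) = 273/256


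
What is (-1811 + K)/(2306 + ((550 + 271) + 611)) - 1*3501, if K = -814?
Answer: -623303/178 ≈ -3501.7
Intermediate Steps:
(-1811 + K)/(2306 + ((550 + 271) + 611)) - 1*3501 = (-1811 - 814)/(2306 + ((550 + 271) + 611)) - 1*3501 = -2625/(2306 + (821 + 611)) - 3501 = -2625/(2306 + 1432) - 3501 = -2625/3738 - 3501 = -2625*1/3738 - 3501 = -125/178 - 3501 = -623303/178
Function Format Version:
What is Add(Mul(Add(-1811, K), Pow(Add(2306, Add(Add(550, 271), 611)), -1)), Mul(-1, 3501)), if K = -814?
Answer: Rational(-623303, 178) ≈ -3501.7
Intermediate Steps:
Add(Mul(Add(-1811, K), Pow(Add(2306, Add(Add(550, 271), 611)), -1)), Mul(-1, 3501)) = Add(Mul(Add(-1811, -814), Pow(Add(2306, Add(Add(550, 271), 611)), -1)), Mul(-1, 3501)) = Add(Mul(-2625, Pow(Add(2306, Add(821, 611)), -1)), -3501) = Add(Mul(-2625, Pow(Add(2306, 1432), -1)), -3501) = Add(Mul(-2625, Pow(3738, -1)), -3501) = Add(Mul(-2625, Rational(1, 3738)), -3501) = Add(Rational(-125, 178), -3501) = Rational(-623303, 178)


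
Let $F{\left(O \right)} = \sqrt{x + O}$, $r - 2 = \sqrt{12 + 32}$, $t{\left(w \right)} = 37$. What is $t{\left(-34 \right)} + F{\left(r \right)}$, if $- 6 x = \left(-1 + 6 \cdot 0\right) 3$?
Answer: $37 + \frac{\sqrt{10 + 8 \sqrt{11}}}{2} \approx 40.022$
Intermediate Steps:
$r = 2 + 2 \sqrt{11}$ ($r = 2 + \sqrt{12 + 32} = 2 + \sqrt{44} = 2 + 2 \sqrt{11} \approx 8.6333$)
$x = \frac{1}{2}$ ($x = - \frac{\left(-1 + 6 \cdot 0\right) 3}{6} = - \frac{\left(-1 + 0\right) 3}{6} = - \frac{\left(-1\right) 3}{6} = \left(- \frac{1}{6}\right) \left(-3\right) = \frac{1}{2} \approx 0.5$)
$F{\left(O \right)} = \sqrt{\frac{1}{2} + O}$
$t{\left(-34 \right)} + F{\left(r \right)} = 37 + \frac{\sqrt{2 + 4 \left(2 + 2 \sqrt{11}\right)}}{2} = 37 + \frac{\sqrt{2 + \left(8 + 8 \sqrt{11}\right)}}{2} = 37 + \frac{\sqrt{10 + 8 \sqrt{11}}}{2}$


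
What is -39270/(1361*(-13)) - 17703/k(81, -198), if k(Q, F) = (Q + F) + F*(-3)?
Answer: -32720821/937729 ≈ -34.894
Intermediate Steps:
k(Q, F) = Q - 2*F (k(Q, F) = (F + Q) - 3*F = Q - 2*F)
-39270/(1361*(-13)) - 17703/k(81, -198) = -39270/(1361*(-13)) - 17703/(81 - 2*(-198)) = -39270/(-17693) - 17703/(81 + 396) = -39270*(-1/17693) - 17703/477 = 39270/17693 - 17703*1/477 = 39270/17693 - 1967/53 = -32720821/937729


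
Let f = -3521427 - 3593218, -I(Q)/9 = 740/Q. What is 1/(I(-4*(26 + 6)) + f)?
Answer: -32/227666975 ≈ -1.4056e-7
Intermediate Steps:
I(Q) = -6660/Q
f = -7114645
1/(I(-4*(26 + 6)) + f) = 1/(-6660*(-1/(4*(26 + 6))) - 7114645) = 1/(-6660/((-4*32)) - 7114645) = 1/(-6660/(-128) - 7114645) = 1/(-6660*(-1/128) - 7114645) = 1/(1665/32 - 7114645) = 1/(-227666975/32) = -32/227666975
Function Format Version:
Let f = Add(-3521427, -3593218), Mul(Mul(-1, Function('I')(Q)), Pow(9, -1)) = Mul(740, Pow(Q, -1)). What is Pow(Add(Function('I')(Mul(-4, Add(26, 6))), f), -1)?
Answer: Rational(-32, 227666975) ≈ -1.4056e-7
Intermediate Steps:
Function('I')(Q) = Mul(-6660, Pow(Q, -1)) (Function('I')(Q) = Mul(-9, Mul(740, Pow(Q, -1))) = Mul(-6660, Pow(Q, -1)))
f = -7114645
Pow(Add(Function('I')(Mul(-4, Add(26, 6))), f), -1) = Pow(Add(Mul(-6660, Pow(Mul(-4, Add(26, 6)), -1)), -7114645), -1) = Pow(Add(Mul(-6660, Pow(Mul(-4, 32), -1)), -7114645), -1) = Pow(Add(Mul(-6660, Pow(-128, -1)), -7114645), -1) = Pow(Add(Mul(-6660, Rational(-1, 128)), -7114645), -1) = Pow(Add(Rational(1665, 32), -7114645), -1) = Pow(Rational(-227666975, 32), -1) = Rational(-32, 227666975)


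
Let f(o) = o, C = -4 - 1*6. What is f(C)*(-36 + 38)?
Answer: -20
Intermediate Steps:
C = -10 (C = -4 - 6 = -10)
f(C)*(-36 + 38) = -10*(-36 + 38) = -10*2 = -20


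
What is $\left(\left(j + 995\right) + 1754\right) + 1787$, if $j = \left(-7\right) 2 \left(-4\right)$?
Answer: $4592$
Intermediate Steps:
$j = 56$ ($j = \left(-14\right) \left(-4\right) = 56$)
$\left(\left(j + 995\right) + 1754\right) + 1787 = \left(\left(56 + 995\right) + 1754\right) + 1787 = \left(1051 + 1754\right) + 1787 = 2805 + 1787 = 4592$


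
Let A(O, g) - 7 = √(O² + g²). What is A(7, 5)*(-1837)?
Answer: -12859 - 1837*√74 ≈ -28661.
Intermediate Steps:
A(O, g) = 7 + √(O² + g²)
A(7, 5)*(-1837) = (7 + √(7² + 5²))*(-1837) = (7 + √(49 + 25))*(-1837) = (7 + √74)*(-1837) = -12859 - 1837*√74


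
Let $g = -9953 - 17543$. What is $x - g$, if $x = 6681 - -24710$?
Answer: $58887$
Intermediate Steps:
$x = 31391$ ($x = 6681 + 24710 = 31391$)
$g = -27496$
$x - g = 31391 - -27496 = 31391 + 27496 = 58887$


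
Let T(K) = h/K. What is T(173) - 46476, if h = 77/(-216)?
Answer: -1736715245/37368 ≈ -46476.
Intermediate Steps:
h = -77/216 (h = 77*(-1/216) = -77/216 ≈ -0.35648)
T(K) = -77/(216*K)
T(173) - 46476 = -77/216/173 - 46476 = -77/216*1/173 - 46476 = -77/37368 - 46476 = -1736715245/37368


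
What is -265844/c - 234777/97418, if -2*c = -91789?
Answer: -73345927637/8941900802 ≈ -8.2025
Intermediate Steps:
c = 91789/2 (c = -½*(-91789) = 91789/2 ≈ 45895.)
-265844/c - 234777/97418 = -265844/91789/2 - 234777/97418 = -265844*2/91789 - 234777*1/97418 = -531688/91789 - 234777/97418 = -73345927637/8941900802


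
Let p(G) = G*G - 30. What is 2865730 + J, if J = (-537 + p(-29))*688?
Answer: 3054242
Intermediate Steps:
p(G) = -30 + G² (p(G) = G² - 30 = -30 + G²)
J = 188512 (J = (-537 + (-30 + (-29)²))*688 = (-537 + (-30 + 841))*688 = (-537 + 811)*688 = 274*688 = 188512)
2865730 + J = 2865730 + 188512 = 3054242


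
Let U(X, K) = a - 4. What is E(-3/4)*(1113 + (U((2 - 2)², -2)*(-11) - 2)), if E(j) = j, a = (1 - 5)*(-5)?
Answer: -2805/4 ≈ -701.25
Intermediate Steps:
a = 20 (a = -4*(-5) = 20)
U(X, K) = 16 (U(X, K) = 20 - 4 = 16)
E(-3/4)*(1113 + (U((2 - 2)², -2)*(-11) - 2)) = (-3/4)*(1113 + (16*(-11) - 2)) = (-3*¼)*(1113 + (-176 - 2)) = -3*(1113 - 178)/4 = -¾*935 = -2805/4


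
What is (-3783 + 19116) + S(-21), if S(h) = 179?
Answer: 15512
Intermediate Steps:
(-3783 + 19116) + S(-21) = (-3783 + 19116) + 179 = 15333 + 179 = 15512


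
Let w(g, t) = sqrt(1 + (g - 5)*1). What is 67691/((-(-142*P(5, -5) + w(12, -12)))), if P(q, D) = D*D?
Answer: 120151525/6301246 + 67691*sqrt(2)/6301246 ≈ 19.083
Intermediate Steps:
P(q, D) = D**2
w(g, t) = sqrt(-4 + g) (w(g, t) = sqrt(1 + (-5 + g)*1) = sqrt(1 + (-5 + g)) = sqrt(-4 + g))
67691/((-(-142*P(5, -5) + w(12, -12)))) = 67691/((-(-142*(-5)**2 + sqrt(-4 + 12)))) = 67691/((-(-142*25 + sqrt(8)))) = 67691/((-(-3550 + 2*sqrt(2)))) = 67691/(3550 - 2*sqrt(2))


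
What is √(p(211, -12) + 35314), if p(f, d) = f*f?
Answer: √79835 ≈ 282.55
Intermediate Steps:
p(f, d) = f²
√(p(211, -12) + 35314) = √(211² + 35314) = √(44521 + 35314) = √79835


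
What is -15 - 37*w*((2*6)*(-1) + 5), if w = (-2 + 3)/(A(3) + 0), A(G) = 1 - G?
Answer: -289/2 ≈ -144.50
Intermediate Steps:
w = -1/2 (w = (-2 + 3)/((1 - 1*3) + 0) = 1/((1 - 3) + 0) = 1/(-2 + 0) = 1/(-2) = 1*(-1/2) = -1/2 ≈ -0.50000)
-15 - 37*w*((2*6)*(-1) + 5) = -15 - (-37)*((2*6)*(-1) + 5)/2 = -15 - (-37)*(12*(-1) + 5)/2 = -15 - (-37)*(-12 + 5)/2 = -15 - (-37)*(-7)/2 = -15 - 37*7/2 = -15 - 259/2 = -289/2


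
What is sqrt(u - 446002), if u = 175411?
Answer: I*sqrt(270591) ≈ 520.18*I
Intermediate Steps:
sqrt(u - 446002) = sqrt(175411 - 446002) = sqrt(-270591) = I*sqrt(270591)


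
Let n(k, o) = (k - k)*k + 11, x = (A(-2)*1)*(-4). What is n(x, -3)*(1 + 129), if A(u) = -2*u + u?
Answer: 1430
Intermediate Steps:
A(u) = -u
x = -8 (x = (-1*(-2)*1)*(-4) = (2*1)*(-4) = 2*(-4) = -8)
n(k, o) = 11 (n(k, o) = 0*k + 11 = 0 + 11 = 11)
n(x, -3)*(1 + 129) = 11*(1 + 129) = 11*130 = 1430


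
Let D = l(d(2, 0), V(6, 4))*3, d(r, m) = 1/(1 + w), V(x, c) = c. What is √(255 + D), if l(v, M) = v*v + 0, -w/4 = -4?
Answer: √73698/17 ≈ 15.969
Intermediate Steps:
w = 16 (w = -4*(-4) = 16)
d(r, m) = 1/17 (d(r, m) = 1/(1 + 16) = 1/17)
l(v, M) = v² (l(v, M) = v² + 0 = v²)
D = 3/289 (D = (1/17)²*3 = (1/289)*3 = 3/289 ≈ 0.010381)
√(255 + D) = √(255 + 3/289) = √(73698/289) = √73698/17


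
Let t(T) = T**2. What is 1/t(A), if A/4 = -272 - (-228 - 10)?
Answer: 1/18496 ≈ 5.4066e-5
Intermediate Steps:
A = -136 (A = 4*(-272 - (-228 - 10)) = 4*(-272 - 1*(-238)) = 4*(-272 + 238) = 4*(-34) = -136)
1/t(A) = 1/((-136)**2) = 1/18496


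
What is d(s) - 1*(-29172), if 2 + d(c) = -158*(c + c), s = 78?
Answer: 4522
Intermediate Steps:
d(c) = -2 - 316*c (d(c) = -2 - 158*(c + c) = -2 - 316*c)
d(s) - 1*(-29172) = (-2 - 316*78) - 1*(-29172) = (-2 - 24648) + 29172 = -24650 + 29172 = 4522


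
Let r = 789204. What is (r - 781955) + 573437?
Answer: 580686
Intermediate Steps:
(r - 781955) + 573437 = (789204 - 781955) + 573437 = 7249 + 573437 = 580686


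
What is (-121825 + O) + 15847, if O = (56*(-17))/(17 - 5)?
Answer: -318172/3 ≈ -1.0606e+5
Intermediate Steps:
O = -238/3 (O = -952/12 = -952*1/12 = -238/3 ≈ -79.333)
(-121825 + O) + 15847 = (-121825 - 238/3) + 15847 = -365713/3 + 15847 = -318172/3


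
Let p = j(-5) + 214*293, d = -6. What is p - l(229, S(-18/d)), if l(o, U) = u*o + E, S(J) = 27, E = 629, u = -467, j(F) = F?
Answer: 169011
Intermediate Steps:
l(o, U) = 629 - 467*o (l(o, U) = -467*o + 629 = 629 - 467*o)
p = 62697 (p = -5 + 214*293 = -5 + 62702 = 62697)
p - l(229, S(-18/d)) = 62697 - (629 - 467*229) = 62697 - (629 - 106943) = 62697 - 1*(-106314) = 62697 + 106314 = 169011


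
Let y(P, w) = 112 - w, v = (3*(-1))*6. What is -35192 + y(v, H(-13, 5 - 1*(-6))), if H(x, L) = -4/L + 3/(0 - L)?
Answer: -385873/11 ≈ -35079.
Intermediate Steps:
H(x, L) = -7/L (H(x, L) = -4/L + 3/((-L)) = -4/L + 3*(-1/L) = -4/L - 3/L = -7/L)
v = -18 (v = -3*6 = -18)
-35192 + y(v, H(-13, 5 - 1*(-6))) = -35192 + (112 - (-7)/(5 - 1*(-6))) = -35192 + (112 - (-7)/(5 + 6)) = -35192 + (112 - (-7)/11) = -35192 + (112 - 1*(-7/11)) = -35192 + (112 + 7/11) = -35192 + 1239/11 = -385873/11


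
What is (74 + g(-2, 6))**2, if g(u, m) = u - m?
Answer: 4356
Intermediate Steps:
(74 + g(-2, 6))**2 = (74 + (-2 - 1*6))**2 = (74 + (-2 - 6))**2 = (74 - 8)**2 = 66**2 = 4356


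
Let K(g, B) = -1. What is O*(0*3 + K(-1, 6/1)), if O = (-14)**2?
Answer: -196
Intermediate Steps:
O = 196
O*(0*3 + K(-1, 6/1)) = 196*(0*3 - 1) = 196*(0 - 1) = 196*(-1) = -196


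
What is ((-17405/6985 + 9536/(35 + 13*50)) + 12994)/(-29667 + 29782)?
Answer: 12445480637/110048675 ≈ 113.09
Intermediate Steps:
((-17405/6985 + 9536/(35 + 13*50)) + 12994)/(-29667 + 29782) = ((-17405*1/6985 + 9536/(35 + 650)) + 12994)/115 = ((-3481/1397 + 9536/685) + 12994)*(1/115) = (10937307/956945 + 12994)*(1/115) = (12445480637/956945)*(1/115) = 12445480637/110048675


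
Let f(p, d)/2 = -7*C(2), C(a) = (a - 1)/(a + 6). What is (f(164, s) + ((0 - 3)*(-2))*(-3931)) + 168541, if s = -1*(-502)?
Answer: 579813/4 ≈ 1.4495e+5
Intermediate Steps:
C(a) = (-1 + a)/(6 + a)
s = 502
f(p, d) = -7/4 (f(p, d) = 2*(-7*(-1 + 2)/(6 + 2)) = 2*(-7/8) = -7/4)
(f(164, s) + ((0 - 3)*(-2))*(-3931)) + 168541 = (-7/4 + ((0 - 3)*(-2))*(-3931)) + 168541 = (-7/4 - 3*(-2)*(-3931)) + 168541 = (-7/4 + 6*(-3931)) + 168541 = (-7/4 - 23586) + 168541 = -94351/4 + 168541 = 579813/4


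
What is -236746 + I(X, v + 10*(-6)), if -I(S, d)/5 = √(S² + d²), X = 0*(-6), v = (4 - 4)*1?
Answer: -237046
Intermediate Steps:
v = 0 (v = 0*1 = 0)
X = 0
I(S, d) = -5*√(S² + d²)
-236746 + I(X, v + 10*(-6)) = -236746 - 5*√(0² + (0 + 10*(-6))²) = -236746 - 5*√(0 + (0 - 60)²) = -236746 - 5*√(0 + (-60)²) = -236746 - 5*√(0 + 3600) = -236746 - 5*√3600 = -236746 - 5*60 = -236746 - 300 = -237046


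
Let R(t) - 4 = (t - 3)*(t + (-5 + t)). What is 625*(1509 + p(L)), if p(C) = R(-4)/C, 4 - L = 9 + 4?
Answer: 8428750/9 ≈ 9.3653e+5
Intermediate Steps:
L = -9 (L = 4 - (9 + 4) = 4 - 1*13 = 4 - 13 = -9)
R(t) = 4 + (-5 + 2*t)*(-3 + t) (R(t) = 4 + (t - 3)*(t + (-5 + t)) = 4 + (-3 + t)*(-5 + 2*t) = 4 + (-5 + 2*t)*(-3 + t))
p(C) = 95/C (p(C) = (19 - 11*(-4) + 2*(-4)²)/C = (19 + 44 + 2*16)/C = (19 + 44 + 32)/C = 95/C)
625*(1509 + p(L)) = 625*(1509 + 95/(-9)) = 625*(1509 + 95*(-⅑)) = 625*(1509 - 95/9) = 625*(13486/9) = 8428750/9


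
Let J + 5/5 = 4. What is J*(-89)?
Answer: -267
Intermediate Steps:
J = 3 (J = -1 + 4 = 3)
J*(-89) = 3*(-89) = -267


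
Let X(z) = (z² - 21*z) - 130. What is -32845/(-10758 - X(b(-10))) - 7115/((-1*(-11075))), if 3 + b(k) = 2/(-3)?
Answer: 517493957/213672190 ≈ 2.4219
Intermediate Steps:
b(k) = -11/3 (b(k) = -3 + 2/(-3) = -3 + 2*(-⅓) = -3 - ⅔ = -11/3)
X(z) = -130 + z² - 21*z
-32845/(-10758 - X(b(-10))) - 7115/((-1*(-11075))) = -32845/(-10758 - (-130 + (-11/3)² - 21*(-11/3))) - 7115/((-1*(-11075))) = -32845/(-10758 - (-130 + 121/9 + 77)) - 7115/11075 = -32845/(-10758 - 1*(-356/9)) - 7115*1/11075 = -32845/(-10758 + 356/9) - 1423/2215 = -32845/(-96466/9) - 1423/2215 = -32845*(-9/96466) - 1423/2215 = 295605/96466 - 1423/2215 = 517493957/213672190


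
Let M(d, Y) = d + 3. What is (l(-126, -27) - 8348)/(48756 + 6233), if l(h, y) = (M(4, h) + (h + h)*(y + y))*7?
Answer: 86957/54989 ≈ 1.5814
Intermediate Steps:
M(d, Y) = 3 + d
l(h, y) = 49 + 28*h*y (l(h, y) = ((3 + 4) + (h + h)*(y + y))*7 = (7 + (2*h)*(2*y))*7 = (7 + 4*h*y)*7 = 49 + 28*h*y)
(l(-126, -27) - 8348)/(48756 + 6233) = ((49 + 28*(-126)*(-27)) - 8348)/(48756 + 6233) = ((49 + 95256) - 8348)/54989 = (95305 - 8348)*(1/54989) = 86957*(1/54989) = 86957/54989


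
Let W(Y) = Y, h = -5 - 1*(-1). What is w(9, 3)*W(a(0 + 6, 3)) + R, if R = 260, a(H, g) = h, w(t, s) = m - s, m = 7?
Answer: 244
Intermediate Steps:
h = -4 (h = -5 + 1 = -4)
w(t, s) = 7 - s
a(H, g) = -4
w(9, 3)*W(a(0 + 6, 3)) + R = (7 - 1*3)*(-4) + 260 = (7 - 3)*(-4) + 260 = 4*(-4) + 260 = -16 + 260 = 244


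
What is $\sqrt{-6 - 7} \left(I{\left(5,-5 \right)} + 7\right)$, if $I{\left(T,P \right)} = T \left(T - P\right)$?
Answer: $57 i \sqrt{13} \approx 205.52 i$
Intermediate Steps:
$\sqrt{-6 - 7} \left(I{\left(5,-5 \right)} + 7\right) = \sqrt{-6 - 7} \left(5 \left(5 - -5\right) + 7\right) = \sqrt{-13} \left(5 \left(5 + 5\right) + 7\right) = i \sqrt{13} \left(5 \cdot 10 + 7\right) = i \sqrt{13} \left(50 + 7\right) = i \sqrt{13} \cdot 57 = 57 i \sqrt{13}$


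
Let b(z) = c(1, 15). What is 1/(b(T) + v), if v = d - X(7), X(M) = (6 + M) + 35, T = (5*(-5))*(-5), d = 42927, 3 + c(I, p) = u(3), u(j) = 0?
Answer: 1/42876 ≈ 2.3323e-5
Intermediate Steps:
c(I, p) = -3 (c(I, p) = -3 + 0 = -3)
T = 125 (T = -25*(-5) = 125)
b(z) = -3
X(M) = 41 + M
v = 42879 (v = 42927 - (41 + 7) = 42927 - 1*48 = 42927 - 48 = 42879)
1/(b(T) + v) = 1/(-3 + 42879) = 1/42876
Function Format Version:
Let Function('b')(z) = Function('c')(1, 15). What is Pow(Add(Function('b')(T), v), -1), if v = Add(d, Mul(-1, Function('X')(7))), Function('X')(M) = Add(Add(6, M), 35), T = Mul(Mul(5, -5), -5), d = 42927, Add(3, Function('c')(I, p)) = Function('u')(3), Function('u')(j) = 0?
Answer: Rational(1, 42876) ≈ 2.3323e-5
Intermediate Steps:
Function('c')(I, p) = -3 (Function('c')(I, p) = Add(-3, 0) = -3)
T = 125 (T = Mul(-25, -5) = 125)
Function('b')(z) = -3
Function('X')(M) = Add(41, M)
v = 42879 (v = Add(42927, Mul(-1, Add(41, 7))) = Add(42927, Mul(-1, 48)) = Add(42927, -48) = 42879)
Pow(Add(Function('b')(T), v), -1) = Pow(Add(-3, 42879), -1) = Pow(42876, -1) = Rational(1, 42876)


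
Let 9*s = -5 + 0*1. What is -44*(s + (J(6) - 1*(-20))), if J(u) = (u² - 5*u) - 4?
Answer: -8492/9 ≈ -943.56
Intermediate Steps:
J(u) = -4 + u² - 5*u
s = -5/9 (s = (-5 + 0*1)/9 = (-5 + 0)/9 = (⅑)*(-5) = -5/9 ≈ -0.55556)
-44*(s + (J(6) - 1*(-20))) = -44*(-5/9 + ((-4 + 6² - 5*6) - 1*(-20))) = -44*(-5/9 + ((-4 + 36 - 30) + 20)) = -44*(-5/9 + (2 + 20)) = -44*(-5/9 + 22) = -44*193/9 = -8492/9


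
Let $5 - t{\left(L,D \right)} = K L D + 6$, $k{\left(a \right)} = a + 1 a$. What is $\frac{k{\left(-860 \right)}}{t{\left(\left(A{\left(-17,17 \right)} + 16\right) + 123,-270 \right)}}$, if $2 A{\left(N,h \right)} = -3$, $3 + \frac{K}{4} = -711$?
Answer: $\frac{1720}{106029001} \approx 1.6222 \cdot 10^{-5}$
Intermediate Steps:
$K = -2856$ ($K = -12 + 4 \left(-711\right) = -12 - 2844 = -2856$)
$A{\left(N,h \right)} = - \frac{3}{2}$ ($A{\left(N,h \right)} = \frac{1}{2} \left(-3\right) = - \frac{3}{2}$)
$k{\left(a \right)} = 2 a$ ($k{\left(a \right)} = a + a = 2 a$)
$t{\left(L,D \right)} = -1 + 2856 D L$ ($t{\left(L,D \right)} = 5 - \left(- 2856 L D + 6\right) = 5 - \left(- 2856 D L + 6\right) = 5 - \left(6 - 2856 D L\right) = 5 + \left(-6 + 2856 D L\right) = -1 + 2856 D L$)
$\frac{k{\left(-860 \right)}}{t{\left(\left(A{\left(-17,17 \right)} + 16\right) + 123,-270 \right)}} = \frac{2 \left(-860\right)}{-1 + 2856 \left(-270\right) \left(\left(- \frac{3}{2} + 16\right) + 123\right)} = - \frac{1720}{-1 + 2856 \left(-270\right) \left(\frac{29}{2} + 123\right)} = - \frac{1720}{-1 + 2856 \left(-270\right) \frac{275}{2}} = - \frac{1720}{-1 - 106029000} = - \frac{1720}{-106029001} = \left(-1720\right) \left(- \frac{1}{106029001}\right) = \frac{1720}{106029001}$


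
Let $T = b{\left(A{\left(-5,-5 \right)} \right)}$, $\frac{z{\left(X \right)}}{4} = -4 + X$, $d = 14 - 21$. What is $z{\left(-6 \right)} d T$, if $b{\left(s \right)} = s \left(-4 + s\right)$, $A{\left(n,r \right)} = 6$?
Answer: $3360$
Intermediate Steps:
$d = -7$ ($d = 14 - 21 = -7$)
$z{\left(X \right)} = -16 + 4 X$ ($z{\left(X \right)} = 4 \left(-4 + X\right) = -16 + 4 X$)
$T = 12$ ($T = 6 \left(-4 + 6\right) = 6 \cdot 2 = 12$)
$z{\left(-6 \right)} d T = \left(-16 + 4 \left(-6\right)\right) \left(-7\right) 12 = \left(-16 - 24\right) \left(-7\right) 12 = \left(-40\right) \left(-7\right) 12 = 280 \cdot 12 = 3360$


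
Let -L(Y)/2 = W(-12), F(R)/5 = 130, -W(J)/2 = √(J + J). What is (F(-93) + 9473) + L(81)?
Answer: 10123 + 8*I*√6 ≈ 10123.0 + 19.596*I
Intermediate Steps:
W(J) = -2*√2*√J (W(J) = -2*√(J + J) = -2*√2*√J)
F(R) = 650 (F(R) = 5*130 = 650)
L(Y) = 8*I*√6 (L(Y) = -(-4)*√2*√(-12) = -(-4)*√2*2*I*√3 = -(-8)*I*√6 = 8*I*√6)
(F(-93) + 9473) + L(81) = (650 + 9473) + 8*I*√6 = 10123 + 8*I*√6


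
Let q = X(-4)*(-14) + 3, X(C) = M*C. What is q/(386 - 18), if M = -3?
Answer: -165/368 ≈ -0.44837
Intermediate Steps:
X(C) = -3*C
q = -165 (q = -3*(-4)*(-14) + 3 = 12*(-14) + 3 = -168 + 3 = -165)
q/(386 - 18) = -165/(386 - 18) = -165/368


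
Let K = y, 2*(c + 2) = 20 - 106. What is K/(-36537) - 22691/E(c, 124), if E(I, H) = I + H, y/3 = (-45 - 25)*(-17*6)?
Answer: -276917749/962141 ≈ -287.81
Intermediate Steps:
y = 21420 (y = 3*((-45 - 25)*(-17*6)) = 3*(-70*(-102)) = 3*7140 = 21420)
c = -45 (c = -2 + (20 - 106)/2 = -2 + (1/2)*(-86) = -2 - 43 = -45)
E(I, H) = H + I
K = 21420
K/(-36537) - 22691/E(c, 124) = 21420/(-36537) - 22691/(124 - 45) = 21420*(-1/36537) - 22691/79 = -7140/12179 - 22691*1/79 = -7140/12179 - 22691/79 = -276917749/962141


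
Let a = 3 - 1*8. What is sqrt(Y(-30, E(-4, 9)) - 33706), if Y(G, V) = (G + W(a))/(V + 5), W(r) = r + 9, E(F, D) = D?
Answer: I*sqrt(1651685)/7 ≈ 183.6*I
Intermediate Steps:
a = -5 (a = 3 - 8 = -5)
W(r) = 9 + r
Y(G, V) = (4 + G)/(5 + V) (Y(G, V) = (G + (9 - 5))/(V + 5) = (G + 4)/(5 + V) = (4 + G)/(5 + V))
sqrt(Y(-30, E(-4, 9)) - 33706) = sqrt((4 - 30)/(5 + 9) - 33706) = sqrt(-26/14 - 33706) = sqrt((1/14)*(-26) - 33706) = sqrt(-13/7 - 33706) = sqrt(-235955/7) = I*sqrt(1651685)/7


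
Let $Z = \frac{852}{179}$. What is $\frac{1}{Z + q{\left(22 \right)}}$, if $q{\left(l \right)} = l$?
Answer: $\frac{179}{4790} \approx 0.037369$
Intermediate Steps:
$Z = \frac{852}{179}$ ($Z = 852 \cdot \frac{1}{179} = \frac{852}{179} \approx 4.7598$)
$\frac{1}{Z + q{\left(22 \right)}} = \frac{1}{\frac{852}{179} + 22} = \frac{1}{\frac{4790}{179}} = \frac{179}{4790}$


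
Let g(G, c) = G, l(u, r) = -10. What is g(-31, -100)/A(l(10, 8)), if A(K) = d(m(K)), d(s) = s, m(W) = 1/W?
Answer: 310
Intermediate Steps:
A(K) = 1/K
g(-31, -100)/A(l(10, 8)) = -31/(1/(-10)) = -31/(-⅒) = -31*(-10) = 310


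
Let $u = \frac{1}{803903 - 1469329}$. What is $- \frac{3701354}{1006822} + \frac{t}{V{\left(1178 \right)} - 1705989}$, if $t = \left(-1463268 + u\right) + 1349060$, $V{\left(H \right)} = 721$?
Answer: $- \frac{2061760378715372437}{571235394968477048} \approx -3.6093$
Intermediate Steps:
$u = - \frac{1}{665426}$ ($u = \frac{1}{-665426} = - \frac{1}{665426} \approx -1.5028 \cdot 10^{-6}$)
$t = - \frac{75996972609}{665426}$ ($t = \left(-1463268 - \frac{1}{665426}\right) + 1349060 = - \frac{973696572169}{665426} + 1349060 = - \frac{75996972609}{665426} \approx -1.1421 \cdot 10^{5}$)
$- \frac{3701354}{1006822} + \frac{t}{V{\left(1178 \right)} - 1705989} = - \frac{3701354}{1006822} - \frac{75996972609}{665426 \left(721 - 1705989\right)} = \left(-3701354\right) \frac{1}{1006822} - \frac{75996972609}{665426 \left(-1705268\right)} = - \frac{1850677}{503411} - - \frac{75996972609}{1134729664168} = - \frac{1850677}{503411} + \frac{75996972609}{1134729664168} = - \frac{2061760378715372437}{571235394968477048}$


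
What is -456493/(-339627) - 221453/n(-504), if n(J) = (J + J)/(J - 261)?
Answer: -6392919405419/38038224 ≈ -1.6807e+5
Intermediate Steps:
n(J) = 2*J/(-261 + J) (n(J) = (2*J)/(-261 + J) = 2*J/(-261 + J))
-456493/(-339627) - 221453/n(-504) = -456493/(-339627) - 221453/(2*(-504)/(-261 - 504)) = -456493*(-1/339627) - 221453/(2*(-504)/(-765)) = 456493/339627 - 221453/(2*(-504)*(-1/765)) = 456493/339627 - 221453/112/85 = 456493/339627 - 221453*85/112 = 456493/339627 - 18823505/112 = -6392919405419/38038224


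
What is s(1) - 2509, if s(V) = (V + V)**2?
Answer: -2505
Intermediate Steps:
s(V) = 4*V**2 (s(V) = (2*V)**2 = 4*V**2)
s(1) - 2509 = 4*1**2 - 2509 = 4*1 - 2509 = 4 - 2509 = -2505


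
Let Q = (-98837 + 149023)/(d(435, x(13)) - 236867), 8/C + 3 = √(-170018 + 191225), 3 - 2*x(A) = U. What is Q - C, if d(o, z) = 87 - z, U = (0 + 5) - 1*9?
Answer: -356508544/1673112211 - 4*√21207/10599 ≈ -0.26804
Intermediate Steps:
U = -4 (U = 5 - 9 = -4)
x(A) = 7/2 (x(A) = 3/2 - ½*(-4) = 3/2 + 2 = 7/2)
C = 8/(-3 + √21207) (C = 8/(-3 + √(-170018 + 191225)) = 8/(-3 + √21207) ≈ 0.056091)
Q = -100372/473567 (Q = (-98837 + 149023)/((87 - 1*7/2) - 236867) = 50186/((87 - 7/2) - 236867) = 50186/(167/2 - 236867) = 50186/(-473567/2) = 50186*(-2/473567) = -100372/473567 ≈ -0.21195)
Q - C = -100372/473567 - (4/3533 + 4*√21207/10599) = -100372/473567 + (-4/3533 - 4*√21207/10599) = -356508544/1673112211 - 4*√21207/10599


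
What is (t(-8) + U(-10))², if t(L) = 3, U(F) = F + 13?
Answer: 36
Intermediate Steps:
U(F) = 13 + F
(t(-8) + U(-10))² = (3 + (13 - 10))² = (3 + 3)² = 6² = 36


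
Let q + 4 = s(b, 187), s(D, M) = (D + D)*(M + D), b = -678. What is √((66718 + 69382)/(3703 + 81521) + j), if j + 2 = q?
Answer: √302233189929090/21306 ≈ 815.96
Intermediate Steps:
s(D, M) = 2*D*(D + M) (s(D, M) = (2*D)*(D + M) = 2*D*(D + M))
q = 665792 (q = -4 + 2*(-678)*(-678 + 187) = -4 + 2*(-678)*(-491) = -4 + 665796 = 665792)
j = 665790 (j = -2 + 665792 = 665790)
√((66718 + 69382)/(3703 + 81521) + j) = √((66718 + 69382)/(3703 + 81521) + 665790) = √(136100/85224 + 665790) = √(136100*(1/85224) + 665790) = √(34025/21306 + 665790) = √(14185355765/21306) = √302233189929090/21306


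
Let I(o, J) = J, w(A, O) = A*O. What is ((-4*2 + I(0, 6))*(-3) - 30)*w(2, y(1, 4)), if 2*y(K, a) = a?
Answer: -96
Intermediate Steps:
y(K, a) = a/2
((-4*2 + I(0, 6))*(-3) - 30)*w(2, y(1, 4)) = ((-4*2 + 6)*(-3) - 30)*(2*((½)*4)) = ((-8 + 6)*(-3) - 30)*(2*2) = (-2*(-3) - 30)*4 = (6 - 30)*4 = -24*4 = -96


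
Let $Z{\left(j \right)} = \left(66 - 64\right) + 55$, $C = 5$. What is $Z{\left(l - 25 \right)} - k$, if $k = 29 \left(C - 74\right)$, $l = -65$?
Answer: $2058$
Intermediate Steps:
$k = -2001$ ($k = 29 \left(5 - 74\right) = 29 \left(-69\right) = -2001$)
$Z{\left(j \right)} = 57$ ($Z{\left(j \right)} = 2 + 55 = 57$)
$Z{\left(l - 25 \right)} - k = 57 - -2001 = 57 + 2001 = 2058$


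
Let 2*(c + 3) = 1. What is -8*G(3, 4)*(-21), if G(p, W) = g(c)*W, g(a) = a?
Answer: -1680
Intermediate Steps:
c = -5/2 (c = -3 + (½)*1 = -3 + ½ = -5/2 ≈ -2.5000)
G(p, W) = -5*W/2
-8*G(3, 4)*(-21) = -(-20)*4*(-21) = -8*(-10)*(-21) = 80*(-21) = -1680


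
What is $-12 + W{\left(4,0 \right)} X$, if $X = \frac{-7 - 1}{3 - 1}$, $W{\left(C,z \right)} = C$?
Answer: $-28$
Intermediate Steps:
$X = -4$ ($X = - \frac{8}{2} = \left(-8\right) \frac{1}{2} = -4$)
$-12 + W{\left(4,0 \right)} X = -12 + 4 \left(-4\right) = -12 - 16 = -28$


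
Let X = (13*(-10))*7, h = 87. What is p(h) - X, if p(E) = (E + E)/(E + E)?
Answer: 911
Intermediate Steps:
p(E) = 1 (p(E) = (2*E)/((2*E)) = (2*E)*(1/(2*E)) = 1)
X = -910 (X = -130*7 = -910)
p(h) - X = 1 - 1*(-910) = 1 + 910 = 911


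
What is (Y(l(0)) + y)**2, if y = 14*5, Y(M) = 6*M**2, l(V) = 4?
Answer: 27556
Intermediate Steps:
y = 70
(Y(l(0)) + y)**2 = (6*4**2 + 70)**2 = (6*16 + 70)**2 = (96 + 70)**2 = 166**2 = 27556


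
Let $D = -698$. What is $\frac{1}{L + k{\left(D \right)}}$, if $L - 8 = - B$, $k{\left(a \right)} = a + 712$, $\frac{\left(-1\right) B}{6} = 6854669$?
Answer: $\frac{1}{41128036} \approx 2.4314 \cdot 10^{-8}$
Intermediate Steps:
$B = -41128014$ ($B = \left(-6\right) 6854669 = -41128014$)
$k{\left(a \right)} = 712 + a$
$L = 41128022$ ($L = 8 - -41128014 = 8 + 41128014 = 41128022$)
$\frac{1}{L + k{\left(D \right)}} = \frac{1}{41128022 + \left(712 - 698\right)} = \frac{1}{41128022 + 14} = \frac{1}{41128036}$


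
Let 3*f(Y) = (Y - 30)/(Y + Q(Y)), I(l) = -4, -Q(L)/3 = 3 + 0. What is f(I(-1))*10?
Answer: 340/39 ≈ 8.7179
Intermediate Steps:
Q(L) = -9 (Q(L) = -3*(3 + 0) = -3*3 = -9)
f(Y) = (-30 + Y)/(3*(-9 + Y)) (f(Y) = ((Y - 30)/(Y - 9))/3 = ((-30 + Y)/(-9 + Y))/3 = (-30 + Y)/(3*(-9 + Y)))
f(I(-1))*10 = ((-30 - 4)/(3*(-9 - 4)))*10 = ((⅓)*(-34)/(-13))*10 = ((⅓)*(-1/13)*(-34))*10 = (34/39)*10 = 340/39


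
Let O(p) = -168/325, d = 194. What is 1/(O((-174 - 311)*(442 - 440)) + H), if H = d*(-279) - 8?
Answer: -325/17593718 ≈ -1.8472e-5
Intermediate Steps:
O(p) = -168/325 (O(p) = -168*1/325 = -168/325)
H = -54134 (H = 194*(-279) - 8 = -54126 - 8 = -54134)
1/(O((-174 - 311)*(442 - 440)) + H) = 1/(-168/325 - 54134) = 1/(-17593718/325) = -325/17593718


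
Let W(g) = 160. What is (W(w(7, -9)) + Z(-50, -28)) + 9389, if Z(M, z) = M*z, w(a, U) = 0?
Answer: 10949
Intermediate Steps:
(W(w(7, -9)) + Z(-50, -28)) + 9389 = (160 - 50*(-28)) + 9389 = (160 + 1400) + 9389 = 1560 + 9389 = 10949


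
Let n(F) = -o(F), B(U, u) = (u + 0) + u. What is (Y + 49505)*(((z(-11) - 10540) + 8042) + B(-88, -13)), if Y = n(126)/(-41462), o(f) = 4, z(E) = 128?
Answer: -2458986424172/20731 ≈ -1.1861e+8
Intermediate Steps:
B(U, u) = 2*u (B(U, u) = u + u = 2*u)
n(F) = -4 (n(F) = -1*4 = -4)
Y = 2/20731 (Y = -4/(-41462) = -4*(-1/41462) = 2/20731 ≈ 9.6474e-5)
(Y + 49505)*(((z(-11) - 10540) + 8042) + B(-88, -13)) = (2/20731 + 49505)*(((128 - 10540) + 8042) + 2*(-13)) = 1026288157*((-10412 + 8042) - 26)/20731 = 1026288157*(-2370 - 26)/20731 = (1026288157/20731)*(-2396) = -2458986424172/20731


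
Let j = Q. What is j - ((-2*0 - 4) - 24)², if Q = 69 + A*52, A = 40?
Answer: 1365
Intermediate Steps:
Q = 2149 (Q = 69 + 40*52 = 69 + 2080 = 2149)
j = 2149
j - ((-2*0 - 4) - 24)² = 2149 - ((-2*0 - 4) - 24)² = 2149 - ((0 - 4) - 24)² = 2149 - (-4 - 24)² = 2149 - 1*(-28)² = 2149 - 1*784 = 2149 - 784 = 1365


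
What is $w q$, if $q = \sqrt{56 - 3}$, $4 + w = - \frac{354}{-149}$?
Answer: $- \frac{242 \sqrt{53}}{149} \approx -11.824$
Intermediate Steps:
$w = - \frac{242}{149}$ ($w = -4 - \frac{354}{-149} = -4 - - \frac{354}{149} = -4 + \frac{354}{149} = - \frac{242}{149} \approx -1.6242$)
$q = \sqrt{53} \approx 7.2801$
$w q = - \frac{242 \sqrt{53}}{149}$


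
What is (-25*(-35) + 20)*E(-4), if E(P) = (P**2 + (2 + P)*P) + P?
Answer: 17900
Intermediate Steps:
E(P) = P + P**2 + P*(2 + P) (E(P) = (P**2 + P*(2 + P)) + P = P + P**2 + P*(2 + P))
(-25*(-35) + 20)*E(-4) = (-25*(-35) + 20)*(-4*(3 + 2*(-4))) = (875 + 20)*(-4*(3 - 8)) = 895*(-4*(-5)) = 895*20 = 17900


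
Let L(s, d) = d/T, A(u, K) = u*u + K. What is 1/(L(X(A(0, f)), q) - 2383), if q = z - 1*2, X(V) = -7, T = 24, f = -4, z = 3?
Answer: -24/57191 ≈ -0.00041965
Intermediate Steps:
A(u, K) = K + u**2 (A(u, K) = u**2 + K = K + u**2)
q = 1 (q = 3 - 1*2 = 3 - 2 = 1)
L(s, d) = d/24
1/(L(X(A(0, f)), q) - 2383) = 1/((1/24)*1 - 2383) = 1/(1/24 - 2383) = 1/(-57191/24) = -24/57191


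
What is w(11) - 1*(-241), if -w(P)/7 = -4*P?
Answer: 549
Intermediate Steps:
w(P) = 28*P (w(P) = -(-28)*P = 28*P)
w(11) - 1*(-241) = 28*11 - 1*(-241) = 308 + 241 = 549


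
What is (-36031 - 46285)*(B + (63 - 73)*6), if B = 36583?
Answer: -3006427268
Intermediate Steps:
(-36031 - 46285)*(B + (63 - 73)*6) = (-36031 - 46285)*(36583 + (63 - 73)*6) = -82316*(36583 - 10*6) = -82316*(36583 - 60) = -82316*36523 = -3006427268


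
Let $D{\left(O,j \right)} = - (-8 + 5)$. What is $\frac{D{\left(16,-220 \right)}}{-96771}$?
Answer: $- \frac{1}{32257} \approx -3.1001 \cdot 10^{-5}$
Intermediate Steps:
$D{\left(O,j \right)} = 3$ ($D{\left(O,j \right)} = \left(-1\right) \left(-3\right) = 3$)
$\frac{D{\left(16,-220 \right)}}{-96771} = \frac{3}{-96771} = 3 \left(- \frac{1}{96771}\right) = - \frac{1}{32257}$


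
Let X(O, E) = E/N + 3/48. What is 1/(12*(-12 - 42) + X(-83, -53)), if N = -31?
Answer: -496/320529 ≈ -0.0015474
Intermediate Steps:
X(O, E) = 1/16 - E/31 (X(O, E) = E/(-31) + 3/48 = E*(-1/31) + 3*(1/48) = -E/31 + 1/16 = 1/16 - E/31)
1/(12*(-12 - 42) + X(-83, -53)) = 1/(12*(-12 - 42) + (1/16 - 1/31*(-53))) = 1/(12*(-54) + (1/16 + 53/31)) = 1/(-648 + 879/496) = 1/(-320529/496) = -496/320529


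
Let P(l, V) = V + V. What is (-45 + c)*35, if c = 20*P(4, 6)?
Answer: 6825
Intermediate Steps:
P(l, V) = 2*V
c = 240 (c = 20*(2*6) = 20*12 = 240)
(-45 + c)*35 = (-45 + 240)*35 = 195*35 = 6825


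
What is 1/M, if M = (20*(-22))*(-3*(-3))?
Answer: -1/3960 ≈ -0.00025253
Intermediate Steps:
M = -3960 (M = -440*9 = -3960)
1/M = 1/(-3960) = -1/3960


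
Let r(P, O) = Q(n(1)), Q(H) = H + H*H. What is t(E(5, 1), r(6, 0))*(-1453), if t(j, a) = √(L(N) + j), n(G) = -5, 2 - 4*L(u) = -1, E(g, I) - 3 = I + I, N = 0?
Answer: -1453*√23/2 ≈ -3484.2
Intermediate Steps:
E(g, I) = 3 + 2*I (E(g, I) = 3 + (I + I) = 3 + 2*I)
L(u) = ¾ (L(u) = ½ - ¼*(-1) = ½ + ¼ = ¾)
Q(H) = H + H²
r(P, O) = 20 (r(P, O) = -5*(1 - 5) = -5*(-4) = 20)
t(j, a) = √(¾ + j)
t(E(5, 1), r(6, 0))*(-1453) = (√(3 + 4*(3 + 2*1))/2)*(-1453) = (√(3 + 4*(3 + 2))/2)*(-1453) = (√(3 + 4*5)/2)*(-1453) = (√(3 + 20)/2)*(-1453) = (√23/2)*(-1453) = -1453*√23/2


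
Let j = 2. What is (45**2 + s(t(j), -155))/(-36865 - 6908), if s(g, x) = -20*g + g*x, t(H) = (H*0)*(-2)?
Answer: -675/14591 ≈ -0.046261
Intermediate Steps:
t(H) = 0 (t(H) = 0*(-2) = 0)
(45**2 + s(t(j), -155))/(-36865 - 6908) = (45**2 + 0*(-20 - 155))/(-36865 - 6908) = (2025 + 0*(-175))/(-43773) = (2025 + 0)*(-1/43773) = 2025*(-1/43773) = -675/14591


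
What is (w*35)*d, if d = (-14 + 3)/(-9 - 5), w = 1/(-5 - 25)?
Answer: -11/12 ≈ -0.91667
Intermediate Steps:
w = -1/30 (w = 1/(-30) = -1/30 ≈ -0.033333)
d = 11/14 (d = -11/(-14) = -11*(-1/14) = 11/14 ≈ 0.78571)
(w*35)*d = -1/30*35*(11/14) = -7/6*11/14 = -11/12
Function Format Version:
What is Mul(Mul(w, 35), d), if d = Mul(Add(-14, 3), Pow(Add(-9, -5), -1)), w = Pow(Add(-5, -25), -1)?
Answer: Rational(-11, 12) ≈ -0.91667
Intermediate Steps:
w = Rational(-1, 30) (w = Pow(-30, -1) = Rational(-1, 30) ≈ -0.033333)
d = Rational(11, 14) (d = Mul(-11, Pow(-14, -1)) = Mul(-11, Rational(-1, 14)) = Rational(11, 14) ≈ 0.78571)
Mul(Mul(w, 35), d) = Mul(Mul(Rational(-1, 30), 35), Rational(11, 14)) = Mul(Rational(-7, 6), Rational(11, 14)) = Rational(-11, 12)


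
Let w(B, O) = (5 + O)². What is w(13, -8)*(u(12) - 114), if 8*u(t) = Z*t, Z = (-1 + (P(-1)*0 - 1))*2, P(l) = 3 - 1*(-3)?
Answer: -1080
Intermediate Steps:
P(l) = 6 (P(l) = 3 + 3 = 6)
Z = -4 (Z = (-1 + (6*0 - 1))*2 = (-1 + (0 - 1))*2 = (-1 - 1)*2 = -2*2 = -4)
u(t) = -t/2 (u(t) = (-4*t)/8 = -t/2)
w(13, -8)*(u(12) - 114) = (5 - 8)²*(-½*12 - 114) = (-3)²*(-6 - 114) = 9*(-120) = -1080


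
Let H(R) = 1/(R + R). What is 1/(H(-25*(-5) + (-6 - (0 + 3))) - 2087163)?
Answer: -232/484221815 ≈ -4.7912e-7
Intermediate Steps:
H(R) = 1/(2*R)
1/(H(-25*(-5) + (-6 - (0 + 3))) - 2087163) = 1/(1/(2*(-25*(-5) + (-6 - (0 + 3)))) - 2087163) = 1/(1/(2*(125 + (-6 - 1*3))) - 2087163) = 1/(1/(2*(125 + (-6 - 3))) - 2087163) = 1/(1/(2*(125 - 9)) - 2087163) = 1/((½)/116 - 2087163) = 1/((½)*(1/116) - 2087163) = 1/(1/232 - 2087163) = 1/(-484221815/232) = -232/484221815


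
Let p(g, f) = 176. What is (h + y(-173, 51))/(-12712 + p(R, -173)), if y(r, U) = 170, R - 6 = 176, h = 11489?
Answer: -11659/12536 ≈ -0.93004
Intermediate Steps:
R = 182 (R = 6 + 176 = 182)
(h + y(-173, 51))/(-12712 + p(R, -173)) = (11489 + 170)/(-12712 + 176) = 11659/(-12536) = 11659*(-1/12536) = -11659/12536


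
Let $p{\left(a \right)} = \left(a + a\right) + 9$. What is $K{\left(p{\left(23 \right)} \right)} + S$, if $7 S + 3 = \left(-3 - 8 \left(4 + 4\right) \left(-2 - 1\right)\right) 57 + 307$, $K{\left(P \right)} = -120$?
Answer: $\frac{10237}{7} \approx 1462.4$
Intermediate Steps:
$p{\left(a \right)} = 9 + 2 a$ ($p{\left(a \right)} = 2 a + 9 = 9 + 2 a$)
$S = \frac{11077}{7}$ ($S = - \frac{3}{7} + \frac{\left(-3 - 8 \left(4 + 4\right) \left(-2 - 1\right)\right) 57 + 307}{7} = - \frac{3}{7} + \frac{\left(-3 - 8 \cdot 8 \left(-3\right)\right) 57 + 307}{7} = - \frac{3}{7} + \frac{\left(-3 - -192\right) 57 + 307}{7} = - \frac{3}{7} + \frac{\left(-3 + 192\right) 57 + 307}{7} = - \frac{3}{7} + \frac{189 \cdot 57 + 307}{7} = - \frac{3}{7} + \frac{10773 + 307}{7} = - \frac{3}{7} + \frac{1}{7} \cdot 11080 = - \frac{3}{7} + \frac{11080}{7} = \frac{11077}{7} \approx 1582.4$)
$K{\left(p{\left(23 \right)} \right)} + S = -120 + \frac{11077}{7} = \frac{10237}{7}$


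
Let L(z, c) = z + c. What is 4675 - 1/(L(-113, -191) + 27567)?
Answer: 127454524/27263 ≈ 4675.0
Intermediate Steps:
L(z, c) = c + z
4675 - 1/(L(-113, -191) + 27567) = 4675 - 1/((-191 - 113) + 27567) = 4675 - 1/(-304 + 27567) = 4675 - 1/27263 = 127454524/27263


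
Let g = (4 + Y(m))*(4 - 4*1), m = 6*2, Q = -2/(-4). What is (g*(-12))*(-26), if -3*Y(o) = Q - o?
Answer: 0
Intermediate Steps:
Q = 1/2 (Q = -2*(-1/4) = 1/2 ≈ 0.50000)
m = 12
Y(o) = -1/6 + o/3 (Y(o) = -(1/2 - o)/3 = -1/6 + o/3)
g = 0 (g = (4 + (-1/6 + (1/3)*12))*(4 - 4*1) = (4 + (-1/6 + 4))*(4 - 4) = (4 + 23/6)*0 = (47/6)*0 = 0)
(g*(-12))*(-26) = (0*(-12))*(-26) = 0*(-26) = 0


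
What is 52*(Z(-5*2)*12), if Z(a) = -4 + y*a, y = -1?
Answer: 3744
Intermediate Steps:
Z(a) = -4 - a
52*(Z(-5*2)*12) = 52*((-4 - (-5)*2)*12) = 52*((-4 - 1*(-10))*12) = 52*((-4 + 10)*12) = 52*(6*12) = 52*72 = 3744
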